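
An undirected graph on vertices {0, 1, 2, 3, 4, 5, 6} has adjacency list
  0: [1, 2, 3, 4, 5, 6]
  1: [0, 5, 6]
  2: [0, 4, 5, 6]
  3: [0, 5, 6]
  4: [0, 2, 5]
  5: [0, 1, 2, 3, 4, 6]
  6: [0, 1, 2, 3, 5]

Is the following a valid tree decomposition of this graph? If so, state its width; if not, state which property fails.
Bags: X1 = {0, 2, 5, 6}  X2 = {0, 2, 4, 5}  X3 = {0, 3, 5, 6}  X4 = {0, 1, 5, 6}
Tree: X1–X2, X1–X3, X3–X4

Yes; width 3.

Every vertex of G appears in some bag (union = {0, 1, 2, 3, 4, 5, 6}); every edge is covered by a bag; and for each vertex v the set of bags containing v is connected in the bag tree. The decomposition is therefore valid. The largest bag has 4 vertices, so the width is 3.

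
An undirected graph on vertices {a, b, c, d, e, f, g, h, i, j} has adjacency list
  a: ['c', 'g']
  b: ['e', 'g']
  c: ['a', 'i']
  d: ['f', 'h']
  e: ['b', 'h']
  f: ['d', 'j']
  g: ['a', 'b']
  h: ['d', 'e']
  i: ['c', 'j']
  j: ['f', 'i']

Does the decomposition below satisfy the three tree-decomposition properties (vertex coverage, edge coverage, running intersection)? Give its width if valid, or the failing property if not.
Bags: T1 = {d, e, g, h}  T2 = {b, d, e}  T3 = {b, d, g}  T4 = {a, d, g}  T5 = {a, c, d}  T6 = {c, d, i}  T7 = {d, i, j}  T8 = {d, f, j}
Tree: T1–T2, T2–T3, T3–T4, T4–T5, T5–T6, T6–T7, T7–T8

A tree decomposition must satisfy three properties: every vertex lies in some bag; for every edge, both endpoints lie together in some bag; and for every vertex, the bags containing it form a connected subtree. Here bags containing vertex g are not connected in the tree, so the decomposition is invalid.

No — bags containing vertex g are not connected in the tree.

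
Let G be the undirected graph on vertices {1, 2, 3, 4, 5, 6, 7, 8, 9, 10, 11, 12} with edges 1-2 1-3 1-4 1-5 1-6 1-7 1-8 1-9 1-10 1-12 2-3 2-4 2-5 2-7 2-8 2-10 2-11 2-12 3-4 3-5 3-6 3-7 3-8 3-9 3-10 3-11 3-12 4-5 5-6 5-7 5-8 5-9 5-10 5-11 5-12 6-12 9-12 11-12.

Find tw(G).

4

A width-4 tree decomposition is:
Bags: B1 = {1, 2, 3, 5, 10}  B2 = {1, 2, 3, 5, 12}  B3 = {1, 2, 3, 5, 8}  B4 = {2, 3, 5, 11, 12}  B5 = {1, 3, 5, 6, 12}  B6 = {1, 3, 5, 9, 12}  B7 = {1, 2, 3, 5, 7}  B8 = {1, 2, 3, 4, 5}
Tree: B1–B2, B2–B3, B2–B4, B2–B5, B2–B6, B2–B7, B2–B8
The largest bag has 5 vertices, giving width 4; this decomposition certifies tw(G) ≤ 4. Conversely, {1, 3, 5, 9, 12} is a clique of size 5, and the vertices of any clique must share a bag in every tree decomposition; so some bag has ≥ 5 vertices and tw(G) ≥ 4. Therefore the treewidth is 4.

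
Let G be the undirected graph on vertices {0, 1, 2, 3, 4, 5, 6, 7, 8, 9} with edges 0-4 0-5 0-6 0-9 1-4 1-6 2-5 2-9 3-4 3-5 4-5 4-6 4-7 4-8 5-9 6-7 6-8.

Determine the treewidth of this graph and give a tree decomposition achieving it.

The largest bag has 3 vertices, giving width 2; this decomposition certifies tw(G) ≤ 2. Conversely, {0, 5, 9} is a clique of size 3, and the vertices of any clique must share a bag in every tree decomposition; so some bag has ≥ 3 vertices and tw(G) ≥ 2. The upper and lower bounds meet at 2, so that is the treewidth.

Treewidth 2.
One optimal decomposition is:
Bags: B1 = {0, 4, 6}  B2 = {0, 4, 5}  B3 = {0, 5, 9}  B4 = {2, 5, 9}  B5 = {4, 6, 8}  B6 = {1, 4, 6}  B7 = {3, 4, 5}  B8 = {4, 6, 7}
Tree: B1–B2, B2–B3, B3–B4, B1–B5, B5–B6, B2–B7, B1–B8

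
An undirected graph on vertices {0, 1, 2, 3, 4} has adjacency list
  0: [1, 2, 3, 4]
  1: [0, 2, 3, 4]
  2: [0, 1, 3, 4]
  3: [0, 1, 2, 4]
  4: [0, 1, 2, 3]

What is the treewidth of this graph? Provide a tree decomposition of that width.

With just one bag of size 5, the width is 5 − 1 = 4, so tw(G) ≤ 4. On the other hand G contains the 5-clique {0, 1, 2, 3, 4}. A clique must lie in a single bag of any decomposition, so no decomposition can have width below 4. Therefore the treewidth is 4.

Treewidth 4.
One optimal decomposition is:
Bags: B1 = {0, 1, 2, 3, 4}
Tree: (single bag)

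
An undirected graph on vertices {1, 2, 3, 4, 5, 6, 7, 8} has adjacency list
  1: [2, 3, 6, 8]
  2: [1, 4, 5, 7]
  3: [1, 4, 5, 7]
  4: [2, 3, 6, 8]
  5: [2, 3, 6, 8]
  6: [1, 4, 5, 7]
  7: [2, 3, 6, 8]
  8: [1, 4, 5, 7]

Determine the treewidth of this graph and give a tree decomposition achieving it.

Treewidth 4.
One optimal decomposition is:
Bags: B1 = {1, 4, 5, 6, 7}  B2 = {1, 4, 5, 7, 8}  B3 = {1, 3, 4, 5, 7}  B4 = {1, 2, 4, 5, 7}
Tree: B1–B2, B2–B3, B3–B4

Every bag has size at most 5, so the width is 5 − 1 = 4 and tw(G) ≤ 4. For the lower bound: the 5 vertex sets {6,7}, {1,8}, {3,5}, {4}, {2} are disjoint, each induces a connected subgraph, and every pair is joined by at least one edge of G. Contracting each set to a single vertex therefore yields K_{5} as a minor, and since treewidth is minor-monotone, tw(G) ≥ tw(K_{5}) = 4. Hence tw(G) = 4 exactly.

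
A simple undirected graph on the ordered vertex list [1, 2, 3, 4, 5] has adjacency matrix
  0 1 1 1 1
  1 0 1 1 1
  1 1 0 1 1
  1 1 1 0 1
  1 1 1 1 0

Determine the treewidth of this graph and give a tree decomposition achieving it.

A single bag containing all 5 vertices is trivially a valid decomposition of width 4. Conversely, {1, 2, 3, 4, 5} is a clique of size 5, and the vertices of any clique must share a bag in every tree decomposition; so some bag has ≥ 5 vertices and tw(G) ≥ 4. The upper and lower bounds meet at 4, so that is the treewidth.

Treewidth 4.
Bags: B1 = {1, 2, 3, 4, 5}
Tree: (single bag)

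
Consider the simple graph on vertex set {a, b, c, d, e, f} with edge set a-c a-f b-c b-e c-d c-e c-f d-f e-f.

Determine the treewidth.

2

A width-2 tree decomposition is:
Bags: B1 = {c, e, f}  B2 = {a, c, f}  B3 = {b, c, e}  B4 = {c, d, f}
Tree: B1–B2, B1–B3, B1–B4
Every bag has size at most 3, so the width is 3 − 1 = 2 and tw(G) ≤ 2. Conversely, {c, d, f} is a clique of size 3, and the vertices of any clique must share a bag in every tree decomposition; so some bag has ≥ 3 vertices and tw(G) ≥ 2. Therefore the treewidth is 2.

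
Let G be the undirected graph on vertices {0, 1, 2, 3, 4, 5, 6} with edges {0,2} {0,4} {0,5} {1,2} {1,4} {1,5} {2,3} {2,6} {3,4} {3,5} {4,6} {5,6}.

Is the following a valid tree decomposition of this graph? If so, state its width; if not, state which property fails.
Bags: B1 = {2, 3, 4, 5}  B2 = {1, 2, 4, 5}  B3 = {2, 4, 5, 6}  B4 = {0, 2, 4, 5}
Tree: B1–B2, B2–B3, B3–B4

Every vertex of G appears in some bag (union = {0, 1, 2, 3, 4, 5, 6}); every edge is covered by a bag; and for each vertex v the set of bags containing v is connected in the bag tree. The decomposition is therefore valid. The largest bag has 4 vertices, so the width is 3.

Yes; width 3.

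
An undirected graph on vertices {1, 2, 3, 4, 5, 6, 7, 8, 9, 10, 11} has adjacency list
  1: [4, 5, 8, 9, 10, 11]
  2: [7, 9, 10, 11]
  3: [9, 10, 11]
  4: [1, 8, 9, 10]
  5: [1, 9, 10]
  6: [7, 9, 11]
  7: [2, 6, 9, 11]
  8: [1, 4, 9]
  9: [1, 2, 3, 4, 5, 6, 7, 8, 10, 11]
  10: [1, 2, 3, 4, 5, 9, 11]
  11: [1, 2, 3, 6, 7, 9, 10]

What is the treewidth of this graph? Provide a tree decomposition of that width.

Every bag has size at most 4, so the width is 4 − 1 = 3 and tw(G) ≤ 3. For the lower bound, the 4 vertices {1, 4, 8, 9} are pairwise adjacent, and any tree decomposition puts a clique entirely inside one bag — forcing width ≥ 3. Therefore the treewidth is 3.

Treewidth 3.
One such decomposition:
Bags: B1 = {1, 4, 9, 10}  B2 = {1, 5, 9, 10}  B3 = {1, 4, 8, 9}  B4 = {1, 9, 10, 11}  B5 = {2, 9, 10, 11}  B6 = {2, 7, 9, 11}  B7 = {3, 9, 10, 11}  B8 = {6, 7, 9, 11}
Tree: B1–B2, B1–B3, B1–B4, B4–B5, B5–B6, B5–B7, B6–B8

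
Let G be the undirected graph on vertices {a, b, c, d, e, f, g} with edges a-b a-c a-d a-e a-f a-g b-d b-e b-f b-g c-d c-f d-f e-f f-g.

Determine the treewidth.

A width-3 tree decomposition is:
Bags: B1 = {a, b, f, g}  B2 = {a, b, e, f}  B3 = {a, b, d, f}  B4 = {a, c, d, f}
Tree: B1–B2, B2–B3, B3–B4
The largest bag has 4 vertices, giving width 3; this decomposition certifies tw(G) ≤ 3. Conversely, {a, c, d, f} is a clique of size 4, and the vertices of any clique must share a bag in every tree decomposition; so some bag has ≥ 4 vertices and tw(G) ≥ 3. Hence tw(G) = 3 exactly.

3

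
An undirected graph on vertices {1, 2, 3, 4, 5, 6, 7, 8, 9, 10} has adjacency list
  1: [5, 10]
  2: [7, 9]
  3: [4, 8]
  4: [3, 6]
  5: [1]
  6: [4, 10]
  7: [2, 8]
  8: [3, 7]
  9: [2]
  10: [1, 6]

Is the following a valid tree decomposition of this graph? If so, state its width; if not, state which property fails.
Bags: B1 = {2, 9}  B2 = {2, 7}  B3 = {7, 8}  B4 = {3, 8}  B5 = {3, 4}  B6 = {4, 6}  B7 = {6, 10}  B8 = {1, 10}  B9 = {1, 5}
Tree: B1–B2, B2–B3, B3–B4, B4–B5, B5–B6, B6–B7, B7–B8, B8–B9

Vertex coverage: the bags together contain {1, 2, 3, 4, 5, 6, 7, 8, 9, 10}, the full vertex set. Edge coverage: each edge of G has both endpoints in at least one bag. Running intersection: for every vertex, the bags containing it form a connected subtree. All three properties hold, so this is a valid tree decomposition of width max|bag| − 1 = 1, and hence tw(G) ≤ 1.

Yes; width 1.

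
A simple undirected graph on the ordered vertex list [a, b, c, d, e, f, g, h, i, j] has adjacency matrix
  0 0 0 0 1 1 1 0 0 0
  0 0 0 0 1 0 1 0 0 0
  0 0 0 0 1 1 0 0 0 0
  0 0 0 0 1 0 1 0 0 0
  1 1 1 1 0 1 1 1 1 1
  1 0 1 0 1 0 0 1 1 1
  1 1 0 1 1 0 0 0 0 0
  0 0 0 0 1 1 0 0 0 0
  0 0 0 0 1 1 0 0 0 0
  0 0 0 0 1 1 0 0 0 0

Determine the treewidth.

A width-2 tree decomposition is:
Bags: B1 = {e, f, h}  B2 = {a, e, f}  B3 = {e, f, j}  B4 = {a, e, g}  B5 = {b, e, g}  B6 = {d, e, g}  B7 = {e, f, i}  B8 = {c, e, f}
Tree: B1–B2, B1–B3, B2–B4, B4–B5, B4–B6, B2–B7, B2–B8
Each bag holds 3 vertices, so the decomposition has width 2, which upper-bounds the treewidth. Conversely, {d, e, g} is a clique of size 3, and the vertices of any clique must share a bag in every tree decomposition; so some bag has ≥ 3 vertices and tw(G) ≥ 2. Hence tw(G) = 2 exactly.

2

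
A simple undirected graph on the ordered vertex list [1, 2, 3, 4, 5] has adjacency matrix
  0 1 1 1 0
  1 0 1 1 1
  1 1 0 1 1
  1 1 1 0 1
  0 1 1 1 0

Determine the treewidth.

A width-3 tree decomposition is:
Bags: B1 = {1, 2, 3, 4}  B2 = {2, 3, 4, 5}
Tree: B1–B2
Each bag holds 4 vertices, so the decomposition has width 3, which upper-bounds the treewidth. For the lower bound, the 4 vertices {1, 2, 3, 4} are pairwise adjacent, and any tree decomposition puts a clique entirely inside one bag — forcing width ≥ 3. Therefore the treewidth is 3.

3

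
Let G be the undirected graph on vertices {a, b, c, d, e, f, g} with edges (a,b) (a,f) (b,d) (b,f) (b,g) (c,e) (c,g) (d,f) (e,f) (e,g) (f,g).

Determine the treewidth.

2

A width-2 tree decomposition is:
Bags: B1 = {a, b, f}  B2 = {b, f, g}  B3 = {e, f, g}  B4 = {b, d, f}  B5 = {c, e, g}
Tree: B1–B2, B2–B3, B2–B4, B3–B5
Each bag holds 3 vertices, so the decomposition has width 2, which upper-bounds the treewidth. On the other hand G contains the 3-clique {c, e, g}. A clique must lie in a single bag of any decomposition, so no decomposition can have width below 2. Therefore the treewidth is 2.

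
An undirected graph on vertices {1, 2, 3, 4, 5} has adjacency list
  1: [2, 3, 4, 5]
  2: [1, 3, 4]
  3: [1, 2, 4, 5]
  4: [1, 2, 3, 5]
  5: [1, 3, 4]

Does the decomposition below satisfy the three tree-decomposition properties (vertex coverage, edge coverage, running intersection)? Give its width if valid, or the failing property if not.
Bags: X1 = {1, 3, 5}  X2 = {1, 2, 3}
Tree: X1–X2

No — vertex 4 appears in no bag.

A tree decomposition must satisfy three properties: every vertex lies in some bag; for every edge, both endpoints lie together in some bag; and for every vertex, the bags containing it form a connected subtree. Here vertex 4 appears in no bag, so the decomposition is invalid.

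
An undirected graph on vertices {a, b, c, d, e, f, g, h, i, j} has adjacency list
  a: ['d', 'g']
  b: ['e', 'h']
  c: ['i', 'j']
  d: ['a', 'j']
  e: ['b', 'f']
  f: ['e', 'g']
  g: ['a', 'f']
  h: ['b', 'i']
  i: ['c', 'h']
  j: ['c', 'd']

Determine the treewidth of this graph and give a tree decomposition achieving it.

The largest bag has 3 vertices, giving width 2; this decomposition certifies tw(G) ≤ 2. Since g–f–e–b–h–i–c–j–d–a–g is a cycle in G, G is not acyclic. Forests are exactly the graphs of treewidth ≤ 1, so tw(G) ≥ 2. The upper and lower bounds meet at 2, so that is the treewidth.

Treewidth 2.
Bags: B1 = {e, f, g}  B2 = {b, e, g}  B3 = {b, g, h}  B4 = {g, h, i}  B5 = {c, g, i}  B6 = {c, g, j}  B7 = {d, g, j}  B8 = {a, d, g}
Tree: B1–B2, B2–B3, B3–B4, B4–B5, B5–B6, B6–B7, B7–B8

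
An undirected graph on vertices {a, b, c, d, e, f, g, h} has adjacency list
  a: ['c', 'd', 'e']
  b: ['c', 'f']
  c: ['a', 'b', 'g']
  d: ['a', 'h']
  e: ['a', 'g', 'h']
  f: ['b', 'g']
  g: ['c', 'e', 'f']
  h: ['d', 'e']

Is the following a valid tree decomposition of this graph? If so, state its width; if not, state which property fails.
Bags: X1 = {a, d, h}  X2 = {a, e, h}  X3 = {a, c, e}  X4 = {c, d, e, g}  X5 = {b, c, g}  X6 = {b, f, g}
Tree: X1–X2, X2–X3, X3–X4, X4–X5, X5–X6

A tree decomposition must satisfy three properties: every vertex lies in some bag; for every edge, both endpoints lie together in some bag; and for every vertex, the bags containing it form a connected subtree. Here bags containing vertex d are not connected in the tree, so the decomposition is invalid.

No — bags containing vertex d are not connected in the tree.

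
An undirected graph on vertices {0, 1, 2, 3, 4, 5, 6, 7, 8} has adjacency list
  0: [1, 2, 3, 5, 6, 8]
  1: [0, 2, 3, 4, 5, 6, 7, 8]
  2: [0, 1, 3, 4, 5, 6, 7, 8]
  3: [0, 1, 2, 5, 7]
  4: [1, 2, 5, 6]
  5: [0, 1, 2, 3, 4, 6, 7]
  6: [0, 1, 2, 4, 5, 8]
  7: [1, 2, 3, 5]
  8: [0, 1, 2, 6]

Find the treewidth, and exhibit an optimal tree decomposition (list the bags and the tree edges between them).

Treewidth 4.
One such decomposition:
Bags: B1 = {0, 1, 2, 3, 5}  B2 = {0, 1, 2, 5, 6}  B3 = {0, 1, 2, 6, 8}  B4 = {1, 2, 4, 5, 6}  B5 = {1, 2, 3, 5, 7}
Tree: B1–B2, B2–B3, B2–B4, B1–B5

The largest bag has 5 vertices, giving width 4; this decomposition certifies tw(G) ≤ 4. For the lower bound, the 5 vertices {0, 1, 2, 6, 8} are pairwise adjacent, and any tree decomposition puts a clique entirely inside one bag — forcing width ≥ 4. Hence tw(G) = 4 exactly.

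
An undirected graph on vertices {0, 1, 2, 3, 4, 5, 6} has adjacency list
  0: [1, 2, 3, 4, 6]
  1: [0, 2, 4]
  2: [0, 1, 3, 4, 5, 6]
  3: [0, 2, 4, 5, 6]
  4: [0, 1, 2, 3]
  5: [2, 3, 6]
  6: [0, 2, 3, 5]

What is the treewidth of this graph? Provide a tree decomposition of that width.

The largest bag has 4 vertices, giving width 3; this decomposition certifies tw(G) ≤ 3. On the other hand G contains the 4-clique {0, 1, 2, 4}. A clique must lie in a single bag of any decomposition, so no decomposition can have width below 3. Therefore the treewidth is 3.

Treewidth 3.
One such decomposition:
Bags: B1 = {0, 2, 3, 6}  B2 = {0, 2, 3, 4}  B3 = {0, 1, 2, 4}  B4 = {2, 3, 5, 6}
Tree: B1–B2, B2–B3, B1–B4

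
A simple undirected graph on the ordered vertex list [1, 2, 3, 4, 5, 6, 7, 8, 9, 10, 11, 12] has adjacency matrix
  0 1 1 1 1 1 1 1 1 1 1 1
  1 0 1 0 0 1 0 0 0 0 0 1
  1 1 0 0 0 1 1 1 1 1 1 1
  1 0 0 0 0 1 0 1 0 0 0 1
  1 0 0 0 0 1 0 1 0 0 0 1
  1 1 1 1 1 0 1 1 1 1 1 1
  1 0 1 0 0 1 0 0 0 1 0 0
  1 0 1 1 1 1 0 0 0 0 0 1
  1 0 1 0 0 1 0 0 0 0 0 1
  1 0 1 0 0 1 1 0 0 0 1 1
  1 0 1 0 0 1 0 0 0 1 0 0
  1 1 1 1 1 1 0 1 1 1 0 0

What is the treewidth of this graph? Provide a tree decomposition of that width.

The largest bag has 5 vertices, giving width 4; this decomposition certifies tw(G) ≤ 4. For the lower bound, the 5 vertices {1, 3, 6, 10, 11} are pairwise adjacent, and any tree decomposition puts a clique entirely inside one bag — forcing width ≥ 4. Combining the bounds, tw(G) = 4.

Treewidth 4.
Bags: B1 = {1, 3, 6, 8, 12}  B2 = {1, 3, 6, 10, 12}  B3 = {1, 4, 6, 8, 12}  B4 = {1, 3, 6, 7, 10}  B5 = {1, 3, 6, 9, 12}  B6 = {1, 5, 6, 8, 12}  B7 = {1, 3, 6, 10, 11}  B8 = {1, 2, 3, 6, 12}
Tree: B1–B2, B1–B3, B2–B4, B2–B5, B1–B6, B2–B7, B2–B8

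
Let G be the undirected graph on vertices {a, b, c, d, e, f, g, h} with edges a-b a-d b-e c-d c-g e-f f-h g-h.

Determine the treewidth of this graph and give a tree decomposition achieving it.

Each bag holds 3 vertices, so the decomposition has width 2, which upper-bounds the treewidth. The edges g–h–f–e–b–a–d–c–g form a cycle, so G is not a tree and its treewidth is at least 2. Therefore the treewidth is 2.

Treewidth 2.
One such decomposition:
Bags: B1 = {f, g, h}  B2 = {e, f, g}  B3 = {b, e, g}  B4 = {a, b, g}  B5 = {a, d, g}  B6 = {c, d, g}
Tree: B1–B2, B2–B3, B3–B4, B4–B5, B5–B6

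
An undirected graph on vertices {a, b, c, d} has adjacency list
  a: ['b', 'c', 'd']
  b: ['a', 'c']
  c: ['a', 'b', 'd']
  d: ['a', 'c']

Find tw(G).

2

A width-2 tree decomposition is:
Bags: B1 = {a, b, c}  B2 = {a, c, d}
Tree: B1–B2
Each bag holds 3 vertices, so the decomposition has width 2, which upper-bounds the treewidth. Conversely, {a, c, d} is a clique of size 3, and the vertices of any clique must share a bag in every tree decomposition; so some bag has ≥ 3 vertices and tw(G) ≥ 2. Therefore the treewidth is 2.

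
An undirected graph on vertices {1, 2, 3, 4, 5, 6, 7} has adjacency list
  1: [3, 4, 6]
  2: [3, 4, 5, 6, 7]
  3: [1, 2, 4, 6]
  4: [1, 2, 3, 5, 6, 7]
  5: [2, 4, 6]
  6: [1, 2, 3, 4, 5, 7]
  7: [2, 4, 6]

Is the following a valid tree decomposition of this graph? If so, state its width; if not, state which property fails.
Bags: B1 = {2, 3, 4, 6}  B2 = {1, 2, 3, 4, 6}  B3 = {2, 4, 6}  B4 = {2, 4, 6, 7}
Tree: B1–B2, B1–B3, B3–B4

A tree decomposition must satisfy three properties: every vertex lies in some bag; for every edge, both endpoints lie together in some bag; and for every vertex, the bags containing it form a connected subtree. Here vertex 5 appears in no bag, so the decomposition is invalid.

No — vertex 5 appears in no bag.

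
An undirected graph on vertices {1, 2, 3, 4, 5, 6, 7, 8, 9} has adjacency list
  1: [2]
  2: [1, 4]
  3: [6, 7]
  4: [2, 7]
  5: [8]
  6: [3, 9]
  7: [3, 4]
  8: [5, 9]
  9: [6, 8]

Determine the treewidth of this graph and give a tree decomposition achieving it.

The largest bag has 2 vertices, giving width 1; this decomposition certifies tw(G) ≤ 1. Since G has at least one edge (e.g. 5–8), it is not an edgeless graph, so tw(G) ≥ 1. Therefore the treewidth is 1.

Treewidth 1.
One optimal decomposition is:
Bags: B1 = {5, 8}  B2 = {8, 9}  B3 = {6, 9}  B4 = {3, 6}  B5 = {3, 7}  B6 = {4, 7}  B7 = {2, 4}  B8 = {1, 2}
Tree: B1–B2, B2–B3, B3–B4, B4–B5, B5–B6, B6–B7, B7–B8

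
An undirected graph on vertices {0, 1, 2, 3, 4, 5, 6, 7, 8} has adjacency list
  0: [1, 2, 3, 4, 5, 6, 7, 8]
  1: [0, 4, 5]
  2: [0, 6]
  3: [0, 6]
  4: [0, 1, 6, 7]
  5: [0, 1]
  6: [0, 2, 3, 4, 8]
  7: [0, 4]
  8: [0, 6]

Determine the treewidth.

2

A width-2 tree decomposition is:
Bags: B1 = {0, 3, 6}  B2 = {0, 6, 8}  B3 = {0, 4, 6}  B4 = {0, 1, 4}  B5 = {0, 4, 7}  B6 = {0, 1, 5}  B7 = {0, 2, 6}
Tree: B1–B2, B2–B3, B3–B4, B3–B5, B4–B6, B3–B7
Each bag holds 3 vertices, so the decomposition has width 2, which upper-bounds the treewidth. On the other hand G contains the 3-clique {0, 1, 4}. A clique must lie in a single bag of any decomposition, so no decomposition can have width below 2. Therefore the treewidth is 2.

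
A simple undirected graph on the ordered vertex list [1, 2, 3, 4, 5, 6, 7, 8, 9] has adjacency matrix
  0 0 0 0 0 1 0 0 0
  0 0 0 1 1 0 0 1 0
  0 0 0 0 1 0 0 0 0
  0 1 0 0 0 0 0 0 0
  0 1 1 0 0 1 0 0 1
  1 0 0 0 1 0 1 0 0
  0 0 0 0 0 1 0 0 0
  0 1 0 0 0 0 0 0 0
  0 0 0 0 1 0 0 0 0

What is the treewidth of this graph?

A width-1 tree decomposition is:
Bags: B1 = {2, 5}  B2 = {5, 9}  B3 = {5, 6}  B4 = {2, 4}  B5 = {6, 7}  B6 = {1, 6}  B7 = {2, 8}  B8 = {3, 5}
Tree: B1–B2, B2–B3, B1–B4, B3–B5, B3–B6, B4–B7, B2–B8
Each bag holds 2 vertices, so the decomposition has width 1, which upper-bounds the treewidth. Any graph with an edge has treewidth ≥ 1, and G has the edge 2–5. Hence tw(G) = 1 exactly.

1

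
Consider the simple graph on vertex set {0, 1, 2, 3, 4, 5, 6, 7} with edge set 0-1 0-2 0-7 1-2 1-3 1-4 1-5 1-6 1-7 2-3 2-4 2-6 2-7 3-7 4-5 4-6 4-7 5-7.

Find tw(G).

A width-3 tree decomposition is:
Bags: B1 = {1, 2, 3, 7}  B2 = {1, 2, 4, 7}  B3 = {1, 2, 4, 6}  B4 = {0, 1, 2, 7}  B5 = {1, 4, 5, 7}
Tree: B1–B2, B2–B3, B1–B4, B2–B5
Every bag has size at most 4, so the width is 4 − 1 = 3 and tw(G) ≤ 3. Conversely, {1, 2, 4, 6} is a clique of size 4, and the vertices of any clique must share a bag in every tree decomposition; so some bag has ≥ 4 vertices and tw(G) ≥ 3. Hence tw(G) = 3 exactly.

3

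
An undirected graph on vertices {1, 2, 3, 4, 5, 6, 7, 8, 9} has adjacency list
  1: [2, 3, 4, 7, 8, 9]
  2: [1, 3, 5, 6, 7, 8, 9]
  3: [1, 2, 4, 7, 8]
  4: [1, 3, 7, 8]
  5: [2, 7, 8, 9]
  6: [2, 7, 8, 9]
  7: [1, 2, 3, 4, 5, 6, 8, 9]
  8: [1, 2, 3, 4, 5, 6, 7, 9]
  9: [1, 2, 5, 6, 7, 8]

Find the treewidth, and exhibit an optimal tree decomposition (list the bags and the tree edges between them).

Treewidth 4.
One such decomposition:
Bags: B1 = {1, 2, 7, 8, 9}  B2 = {1, 2, 3, 7, 8}  B3 = {2, 6, 7, 8, 9}  B4 = {1, 3, 4, 7, 8}  B5 = {2, 5, 7, 8, 9}
Tree: B1–B2, B1–B3, B2–B4, B1–B5

Every bag has size at most 5, so the width is 5 − 1 = 4 and tw(G) ≤ 4. Conversely, {1, 2, 7, 8, 9} is a clique of size 5, and the vertices of any clique must share a bag in every tree decomposition; so some bag has ≥ 5 vertices and tw(G) ≥ 4. Hence tw(G) = 4 exactly.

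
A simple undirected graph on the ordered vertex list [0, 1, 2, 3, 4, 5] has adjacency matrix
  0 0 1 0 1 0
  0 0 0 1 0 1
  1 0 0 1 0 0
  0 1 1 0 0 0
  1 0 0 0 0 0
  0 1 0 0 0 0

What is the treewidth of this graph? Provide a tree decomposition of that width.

Treewidth 1.
One optimal decomposition is:
Bags: B1 = {0, 4}  B2 = {0, 2}  B3 = {2, 3}  B4 = {1, 3}  B5 = {1, 5}
Tree: B1–B2, B2–B3, B3–B4, B4–B5

The largest bag has 2 vertices, giving width 1; this decomposition certifies tw(G) ≤ 1. Since G has at least one edge (e.g. 4–0), it is not an edgeless graph, so tw(G) ≥ 1. Hence tw(G) = 1 exactly.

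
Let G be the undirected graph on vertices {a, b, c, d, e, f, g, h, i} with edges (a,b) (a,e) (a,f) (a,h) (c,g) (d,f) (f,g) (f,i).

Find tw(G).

A width-1 tree decomposition is:
Bags: B1 = {a, b}  B2 = {a, f}  B3 = {a, h}  B4 = {f, i}  B5 = {f, g}  B6 = {d, f}  B7 = {a, e}  B8 = {c, g}
Tree: B1–B2, B1–B3, B2–B4, B2–B5, B4–B6, B3–B7, B5–B8
Every bag has size at most 2, so the width is 2 − 1 = 1 and tw(G) ≤ 1. Any graph with an edge has treewidth ≥ 1, and G has the edge a–b. Therefore the treewidth is 1.

1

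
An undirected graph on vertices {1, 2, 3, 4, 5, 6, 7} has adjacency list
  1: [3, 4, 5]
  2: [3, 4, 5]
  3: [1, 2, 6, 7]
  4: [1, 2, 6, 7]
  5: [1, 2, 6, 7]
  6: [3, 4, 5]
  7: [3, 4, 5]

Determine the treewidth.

A width-3 tree decomposition is:
Bags: B1 = {3, 4, 5, 6}  B2 = {1, 3, 4, 5}  B3 = {3, 4, 5, 7}  B4 = {2, 3, 4, 5}
Tree: B1–B2, B2–B3, B3–B4
Each bag holds 4 vertices, so the decomposition has width 3, which upper-bounds the treewidth. For the lower bound: the 4 vertex sets {3,6}, {1,5}, {4}, {7} are disjoint, each induces a connected subgraph, and every pair is joined by at least one edge of G. Contracting each set to a single vertex therefore yields K_{4} as a minor, and since treewidth is minor-monotone, tw(G) ≥ tw(K_{4}) = 3. Therefore the treewidth is 3.

3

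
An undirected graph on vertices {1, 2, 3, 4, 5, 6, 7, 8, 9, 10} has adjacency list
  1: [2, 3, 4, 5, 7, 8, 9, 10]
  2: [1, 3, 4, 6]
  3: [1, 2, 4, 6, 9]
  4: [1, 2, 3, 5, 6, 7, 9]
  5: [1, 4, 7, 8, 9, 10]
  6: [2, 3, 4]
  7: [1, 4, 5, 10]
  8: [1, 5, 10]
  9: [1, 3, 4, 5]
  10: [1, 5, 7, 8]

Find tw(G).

A width-3 tree decomposition is:
Bags: B1 = {1, 3, 4, 9}  B2 = {1, 4, 5, 9}  B3 = {1, 4, 5, 7}  B4 = {1, 2, 3, 4}  B5 = {1, 5, 7, 10}  B6 = {1, 5, 8, 10}  B7 = {2, 3, 4, 6}
Tree: B1–B2, B2–B3, B1–B4, B3–B5, B5–B6, B4–B7
Every bag has size at most 4, so the width is 4 − 1 = 3 and tw(G) ≤ 3. On the other hand G contains the 4-clique {1, 5, 8, 10}. A clique must lie in a single bag of any decomposition, so no decomposition can have width below 3. Therefore the treewidth is 3.

3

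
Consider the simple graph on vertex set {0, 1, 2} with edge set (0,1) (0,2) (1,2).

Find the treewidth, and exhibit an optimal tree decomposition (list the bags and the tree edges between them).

A single bag containing all 3 vertices is trivially a valid decomposition of width 2. On the other hand G contains the 3-clique {0, 1, 2}. A clique must lie in a single bag of any decomposition, so no decomposition can have width below 2. Hence tw(G) = 2 exactly.

Treewidth 2.
One optimal decomposition is:
Bags: B1 = {0, 1, 2}
Tree: (single bag)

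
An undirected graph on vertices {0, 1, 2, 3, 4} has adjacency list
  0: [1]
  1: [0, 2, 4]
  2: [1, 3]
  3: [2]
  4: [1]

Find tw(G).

A width-1 tree decomposition is:
Bags: B1 = {0, 1}  B2 = {1, 2}  B3 = {1, 4}  B4 = {2, 3}
Tree: B1–B2, B1–B3, B2–B4
Every bag has size at most 2, so the width is 2 − 1 = 1 and tw(G) ≤ 1. G has an edge, so its treewidth is at least 1. Hence tw(G) = 1 exactly.

1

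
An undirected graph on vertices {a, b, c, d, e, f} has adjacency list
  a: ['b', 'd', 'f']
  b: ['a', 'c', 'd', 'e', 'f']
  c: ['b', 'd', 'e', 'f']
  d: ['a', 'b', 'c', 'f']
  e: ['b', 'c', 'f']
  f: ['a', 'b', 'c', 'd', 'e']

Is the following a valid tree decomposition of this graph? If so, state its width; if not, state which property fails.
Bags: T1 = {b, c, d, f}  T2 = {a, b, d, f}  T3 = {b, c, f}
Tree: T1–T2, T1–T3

A tree decomposition must satisfy three properties: every vertex lies in some bag; for every edge, both endpoints lie together in some bag; and for every vertex, the bags containing it form a connected subtree. Here vertex e appears in no bag, so the decomposition is invalid.

No — vertex e appears in no bag.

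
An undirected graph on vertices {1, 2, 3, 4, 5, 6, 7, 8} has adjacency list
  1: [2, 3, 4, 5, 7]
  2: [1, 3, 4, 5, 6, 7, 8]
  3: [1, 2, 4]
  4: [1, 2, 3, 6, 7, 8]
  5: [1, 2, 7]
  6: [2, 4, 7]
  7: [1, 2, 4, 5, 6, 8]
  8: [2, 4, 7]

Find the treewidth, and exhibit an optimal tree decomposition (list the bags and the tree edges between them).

Treewidth 3.
One optimal decomposition is:
Bags: B1 = {2, 4, 6, 7}  B2 = {2, 4, 7, 8}  B3 = {1, 2, 4, 7}  B4 = {1, 2, 3, 4}  B5 = {1, 2, 5, 7}
Tree: B1–B2, B2–B3, B3–B4, B3–B5

Every bag has size at most 4, so the width is 4 − 1 = 3 and tw(G) ≤ 3. For the lower bound, the 4 vertices {1, 2, 3, 4} are pairwise adjacent, and any tree decomposition puts a clique entirely inside one bag — forcing width ≥ 3. Hence tw(G) = 3 exactly.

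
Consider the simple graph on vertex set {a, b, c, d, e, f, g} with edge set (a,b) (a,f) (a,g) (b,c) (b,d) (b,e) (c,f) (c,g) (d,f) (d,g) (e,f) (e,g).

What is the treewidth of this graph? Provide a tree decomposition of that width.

Treewidth 3.
Bags: B1 = {a, b, f, g}  B2 = {b, c, f, g}  B3 = {b, d, f, g}  B4 = {b, e, f, g}
Tree: B1–B2, B2–B3, B3–B4

Each bag holds 4 vertices, so the decomposition has width 3, which upper-bounds the treewidth. For the lower bound: the 4 vertex sets {a,f}, {c,g}, {b}, {d} are disjoint, each induces a connected subgraph, and every pair is joined by at least one edge of G. Contracting each set to a single vertex therefore yields K_{4} as a minor, and since treewidth is minor-monotone, tw(G) ≥ tw(K_{4}) = 3. The upper and lower bounds meet at 3, so that is the treewidth.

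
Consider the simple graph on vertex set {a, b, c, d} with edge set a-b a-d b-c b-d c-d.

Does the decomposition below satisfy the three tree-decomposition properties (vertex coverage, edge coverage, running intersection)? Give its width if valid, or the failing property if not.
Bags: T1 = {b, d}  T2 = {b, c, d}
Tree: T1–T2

No — vertex a appears in no bag.

A tree decomposition must satisfy three properties: every vertex lies in some bag; for every edge, both endpoints lie together in some bag; and for every vertex, the bags containing it form a connected subtree. Here vertex a appears in no bag, so the decomposition is invalid.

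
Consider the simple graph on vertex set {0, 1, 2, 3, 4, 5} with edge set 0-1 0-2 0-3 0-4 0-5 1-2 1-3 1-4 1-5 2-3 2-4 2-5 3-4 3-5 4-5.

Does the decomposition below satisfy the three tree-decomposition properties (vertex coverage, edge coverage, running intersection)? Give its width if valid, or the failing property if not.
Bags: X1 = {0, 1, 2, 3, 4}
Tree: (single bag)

No — vertex 5 appears in no bag.

A tree decomposition must satisfy three properties: every vertex lies in some bag; for every edge, both endpoints lie together in some bag; and for every vertex, the bags containing it form a connected subtree. Here vertex 5 appears in no bag, so the decomposition is invalid.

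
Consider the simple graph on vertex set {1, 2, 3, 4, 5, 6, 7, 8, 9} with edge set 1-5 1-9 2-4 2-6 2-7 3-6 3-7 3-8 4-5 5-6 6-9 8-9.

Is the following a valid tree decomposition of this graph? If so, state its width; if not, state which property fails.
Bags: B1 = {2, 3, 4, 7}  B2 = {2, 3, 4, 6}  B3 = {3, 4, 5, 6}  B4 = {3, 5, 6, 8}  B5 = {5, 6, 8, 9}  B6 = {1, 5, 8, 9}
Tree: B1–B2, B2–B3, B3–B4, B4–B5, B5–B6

Every vertex of G appears in some bag (union = {1, 2, 3, 4, 5, 6, 7, 8, 9}); every edge is covered by a bag; and for each vertex v the set of bags containing v is connected in the bag tree. The decomposition is therefore valid. The largest bag has 4 vertices, so the width is 3.

Yes; width 3.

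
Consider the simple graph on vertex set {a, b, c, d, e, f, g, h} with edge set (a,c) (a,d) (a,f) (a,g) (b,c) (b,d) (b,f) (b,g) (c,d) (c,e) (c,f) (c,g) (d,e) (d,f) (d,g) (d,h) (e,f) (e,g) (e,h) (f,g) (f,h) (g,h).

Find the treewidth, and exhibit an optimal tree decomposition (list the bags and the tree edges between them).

Treewidth 4.
One optimal decomposition is:
Bags: B1 = {d, e, f, g, h}  B2 = {c, d, e, f, g}  B3 = {b, c, d, f, g}  B4 = {a, c, d, f, g}
Tree: B1–B2, B2–B3, B2–B4

Each bag holds 5 vertices, so the decomposition has width 4, which upper-bounds the treewidth. For the lower bound, the 5 vertices {d, e, f, g, h} are pairwise adjacent, and any tree decomposition puts a clique entirely inside one bag — forcing width ≥ 4. Hence tw(G) = 4 exactly.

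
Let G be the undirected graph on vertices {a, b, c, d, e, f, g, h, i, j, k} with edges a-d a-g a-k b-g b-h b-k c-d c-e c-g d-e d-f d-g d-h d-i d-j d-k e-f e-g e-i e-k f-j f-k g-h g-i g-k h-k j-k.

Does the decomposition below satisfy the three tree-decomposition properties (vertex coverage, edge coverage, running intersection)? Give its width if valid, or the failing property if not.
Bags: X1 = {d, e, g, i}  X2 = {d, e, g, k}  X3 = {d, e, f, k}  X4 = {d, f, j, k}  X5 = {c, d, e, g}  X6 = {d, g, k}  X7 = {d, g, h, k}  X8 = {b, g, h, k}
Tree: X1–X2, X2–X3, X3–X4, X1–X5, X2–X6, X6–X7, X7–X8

A tree decomposition must satisfy three properties: every vertex lies in some bag; for every edge, both endpoints lie together in some bag; and for every vertex, the bags containing it form a connected subtree. Here vertex a appears in no bag, so the decomposition is invalid.

No — vertex a appears in no bag.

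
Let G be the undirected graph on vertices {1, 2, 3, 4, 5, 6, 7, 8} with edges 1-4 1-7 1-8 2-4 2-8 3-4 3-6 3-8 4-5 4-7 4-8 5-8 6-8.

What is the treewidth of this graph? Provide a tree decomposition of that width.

Treewidth 2.
One optimal decomposition is:
Bags: B1 = {1, 4, 7}  B2 = {1, 4, 8}  B3 = {3, 4, 8}  B4 = {3, 6, 8}  B5 = {4, 5, 8}  B6 = {2, 4, 8}
Tree: B1–B2, B2–B3, B3–B4, B2–B5, B2–B6

Every bag has size at most 3, so the width is 3 − 1 = 2 and tw(G) ≤ 2. For the lower bound, the 3 vertices {1, 4, 8} are pairwise adjacent, and any tree decomposition puts a clique entirely inside one bag — forcing width ≥ 2. Therefore the treewidth is 2.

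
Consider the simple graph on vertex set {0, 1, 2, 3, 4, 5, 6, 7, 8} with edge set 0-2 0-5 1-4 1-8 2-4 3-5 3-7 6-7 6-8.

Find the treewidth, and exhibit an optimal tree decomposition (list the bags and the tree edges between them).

Treewidth 2.
One such decomposition:
Bags: B1 = {0, 2, 4}  B2 = {0, 1, 4}  B3 = {0, 1, 8}  B4 = {0, 6, 8}  B5 = {0, 6, 7}  B6 = {0, 3, 7}  B7 = {0, 3, 5}
Tree: B1–B2, B2–B3, B3–B4, B4–B5, B5–B6, B6–B7

The largest bag has 3 vertices, giving width 2; this decomposition certifies tw(G) ≤ 2. Since 0–2–4–1–8–6–7–3–5–0 is a cycle in G, G is not acyclic. Forests are exactly the graphs of treewidth ≤ 1, so tw(G) ≥ 2. The upper and lower bounds meet at 2, so that is the treewidth.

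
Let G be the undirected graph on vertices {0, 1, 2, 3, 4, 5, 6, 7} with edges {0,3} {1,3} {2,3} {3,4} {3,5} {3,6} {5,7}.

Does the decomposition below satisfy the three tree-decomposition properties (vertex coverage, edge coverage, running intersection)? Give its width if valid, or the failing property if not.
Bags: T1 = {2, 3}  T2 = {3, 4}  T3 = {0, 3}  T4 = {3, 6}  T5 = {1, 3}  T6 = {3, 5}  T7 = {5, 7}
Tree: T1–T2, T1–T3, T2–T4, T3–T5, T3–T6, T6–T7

Every vertex of G appears in some bag (union = {0, 1, 2, 3, 4, 5, 6, 7}); every edge is covered by a bag; and for each vertex v the set of bags containing v is connected in the bag tree. The decomposition is therefore valid. The largest bag has 2 vertices, so the width is 1.

Yes; width 1.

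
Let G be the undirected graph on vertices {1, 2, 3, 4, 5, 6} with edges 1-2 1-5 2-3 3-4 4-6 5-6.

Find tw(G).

2

A width-2 tree decomposition is:
Bags: B1 = {4, 5, 6}  B2 = {3, 4, 5}  B3 = {2, 3, 5}  B4 = {1, 2, 5}
Tree: B1–B2, B2–B3, B3–B4
Each bag holds 3 vertices, so the decomposition has width 2, which upper-bounds the treewidth. Since 5–6–4–3–2–1–5 is a cycle in G, G is not acyclic. Forests are exactly the graphs of treewidth ≤ 1, so tw(G) ≥ 2. The upper and lower bounds meet at 2, so that is the treewidth.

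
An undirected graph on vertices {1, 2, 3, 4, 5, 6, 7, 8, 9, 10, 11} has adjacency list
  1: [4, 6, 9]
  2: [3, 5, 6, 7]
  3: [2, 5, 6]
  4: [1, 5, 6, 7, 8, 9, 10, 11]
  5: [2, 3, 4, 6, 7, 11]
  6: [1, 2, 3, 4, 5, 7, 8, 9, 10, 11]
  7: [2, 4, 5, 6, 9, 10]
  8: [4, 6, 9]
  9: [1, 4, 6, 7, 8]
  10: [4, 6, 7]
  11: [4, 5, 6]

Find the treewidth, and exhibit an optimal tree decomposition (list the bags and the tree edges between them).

Treewidth 3.
Bags: B1 = {4, 6, 7, 9}  B2 = {4, 5, 6, 7}  B3 = {4, 5, 6, 11}  B4 = {4, 6, 8, 9}  B5 = {4, 6, 7, 10}  B6 = {2, 5, 6, 7}  B7 = {1, 4, 6, 9}  B8 = {2, 3, 5, 6}
Tree: B1–B2, B2–B3, B1–B4, B1–B5, B2–B6, B4–B7, B6–B8

The largest bag has 4 vertices, giving width 3; this decomposition certifies tw(G) ≤ 3. On the other hand G contains the 4-clique {2, 3, 5, 6}. A clique must lie in a single bag of any decomposition, so no decomposition can have width below 3. The upper and lower bounds meet at 3, so that is the treewidth.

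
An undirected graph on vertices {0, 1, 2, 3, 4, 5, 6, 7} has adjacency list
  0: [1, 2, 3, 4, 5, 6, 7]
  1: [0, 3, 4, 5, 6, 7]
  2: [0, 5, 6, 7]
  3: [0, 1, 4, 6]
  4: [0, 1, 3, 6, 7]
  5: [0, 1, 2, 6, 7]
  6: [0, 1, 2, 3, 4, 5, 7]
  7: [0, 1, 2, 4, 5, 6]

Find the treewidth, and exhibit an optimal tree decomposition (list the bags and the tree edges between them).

The largest bag has 5 vertices, giving width 4; this decomposition certifies tw(G) ≤ 4. For the lower bound, the 5 vertices {0, 1, 3, 4, 6} are pairwise adjacent, and any tree decomposition puts a clique entirely inside one bag — forcing width ≥ 4. Therefore the treewidth is 4.

Treewidth 4.
Bags: B1 = {0, 1, 5, 6, 7}  B2 = {0, 2, 5, 6, 7}  B3 = {0, 1, 4, 6, 7}  B4 = {0, 1, 3, 4, 6}
Tree: B1–B2, B1–B3, B3–B4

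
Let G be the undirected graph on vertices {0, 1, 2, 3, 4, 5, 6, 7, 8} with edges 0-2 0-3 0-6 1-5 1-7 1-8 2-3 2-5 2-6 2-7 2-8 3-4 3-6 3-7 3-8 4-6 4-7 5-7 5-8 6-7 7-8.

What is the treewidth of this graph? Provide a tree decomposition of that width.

Every bag has size at most 4, so the width is 4 − 1 = 3 and tw(G) ≤ 3. For the lower bound, the 4 vertices {0, 2, 3, 6} are pairwise adjacent, and any tree decomposition puts a clique entirely inside one bag — forcing width ≥ 3. Therefore the treewidth is 3.

Treewidth 3.
Bags: B1 = {3, 4, 6, 7}  B2 = {2, 3, 6, 7}  B3 = {2, 3, 7, 8}  B4 = {0, 2, 3, 6}  B5 = {2, 5, 7, 8}  B6 = {1, 5, 7, 8}
Tree: B1–B2, B2–B3, B2–B4, B3–B5, B5–B6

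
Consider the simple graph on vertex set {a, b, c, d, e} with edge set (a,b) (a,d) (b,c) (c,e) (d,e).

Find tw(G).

2

A width-2 tree decomposition is:
Bags: B1 = {a, b, d}  B2 = {b, c, d}  B3 = {c, d, e}
Tree: B1–B2, B2–B3
The largest bag has 3 vertices, giving width 2; this decomposition certifies tw(G) ≤ 2. Since d–a–b–c–e–d is a cycle in G, G is not acyclic. Forests are exactly the graphs of treewidth ≤ 1, so tw(G) ≥ 2. Combining the bounds, tw(G) = 2.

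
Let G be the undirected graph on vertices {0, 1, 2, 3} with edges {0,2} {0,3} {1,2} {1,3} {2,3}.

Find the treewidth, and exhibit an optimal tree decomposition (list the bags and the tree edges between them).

Every bag has size at most 3, so the width is 3 − 1 = 2 and tw(G) ≤ 2. For the lower bound, the 3 vertices {0, 2, 3} are pairwise adjacent, and any tree decomposition puts a clique entirely inside one bag — forcing width ≥ 2. Combining the bounds, tw(G) = 2.

Treewidth 2.
One such decomposition:
Bags: B1 = {1, 2, 3}  B2 = {0, 2, 3}
Tree: B1–B2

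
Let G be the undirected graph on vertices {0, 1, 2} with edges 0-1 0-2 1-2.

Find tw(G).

2

A width-2 tree decomposition is:
Bags: B1 = {0, 1, 2}
Tree: (single bag)
With just one bag of size 3, the width is 3 − 1 = 2, so tw(G) ≤ 2. Conversely, {0, 1, 2} is a clique of size 3, and the vertices of any clique must share a bag in every tree decomposition; so some bag has ≥ 3 vertices and tw(G) ≥ 2. Hence tw(G) = 2 exactly.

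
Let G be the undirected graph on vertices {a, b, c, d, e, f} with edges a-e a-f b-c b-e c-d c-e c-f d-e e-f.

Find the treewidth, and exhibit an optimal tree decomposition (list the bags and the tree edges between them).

The largest bag has 3 vertices, giving width 2; this decomposition certifies tw(G) ≤ 2. For the lower bound, the 3 vertices {c, d, e} are pairwise adjacent, and any tree decomposition puts a clique entirely inside one bag — forcing width ≥ 2. Therefore the treewidth is 2.

Treewidth 2.
One optimal decomposition is:
Bags: B1 = {c, e, f}  B2 = {c, d, e}  B3 = {b, c, e}  B4 = {a, e, f}
Tree: B1–B2, B2–B3, B1–B4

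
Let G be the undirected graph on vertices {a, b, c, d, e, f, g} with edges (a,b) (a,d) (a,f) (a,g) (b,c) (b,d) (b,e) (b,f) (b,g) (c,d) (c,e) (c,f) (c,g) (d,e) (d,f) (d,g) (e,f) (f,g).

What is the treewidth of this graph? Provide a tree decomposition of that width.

Treewidth 4.
One such decomposition:
Bags: B1 = {b, c, d, e, f}  B2 = {b, c, d, f, g}  B3 = {a, b, d, f, g}
Tree: B1–B2, B2–B3

Each bag holds 5 vertices, so the decomposition has width 4, which upper-bounds the treewidth. For the lower bound, the 5 vertices {b, c, d, f, g} are pairwise adjacent, and any tree decomposition puts a clique entirely inside one bag — forcing width ≥ 4. Therefore the treewidth is 4.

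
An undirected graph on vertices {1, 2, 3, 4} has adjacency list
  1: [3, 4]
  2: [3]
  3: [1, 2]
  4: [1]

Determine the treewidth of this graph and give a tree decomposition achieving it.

The largest bag has 2 vertices, giving width 1; this decomposition certifies tw(G) ≤ 1. Since G has at least one edge (e.g. 4–1), it is not an edgeless graph, so tw(G) ≥ 1. Hence tw(G) = 1 exactly.

Treewidth 1.
One such decomposition:
Bags: B1 = {1, 4}  B2 = {1, 3}  B3 = {2, 3}
Tree: B1–B2, B2–B3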